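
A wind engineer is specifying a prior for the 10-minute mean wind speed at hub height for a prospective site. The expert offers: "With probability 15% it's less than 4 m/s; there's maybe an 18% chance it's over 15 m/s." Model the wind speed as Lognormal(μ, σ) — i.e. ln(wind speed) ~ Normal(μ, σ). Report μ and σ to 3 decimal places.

If T ~ Lognormal(μ,σ) then ln T ~ Normal(μ,σ), so the p-quantile of ln T is μ + z_p·σ.
ln(4) = 1.386 and ln(15) = 2.708; z_{0.15} = -1.036, z_{0.82} = 0.9154.
σ = (2.708 − 1.386)/(0.9154 − (-1.036)) = 0.677.
μ = 1.386 − (-1.036)·0.677 = 2.088.

μ ≈ 2.088, σ ≈ 0.677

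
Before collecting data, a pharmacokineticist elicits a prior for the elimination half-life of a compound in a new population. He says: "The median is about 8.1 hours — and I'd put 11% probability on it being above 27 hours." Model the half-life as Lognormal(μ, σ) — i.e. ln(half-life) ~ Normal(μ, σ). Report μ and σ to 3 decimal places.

μ ≈ 2.092, σ ≈ 0.982

If T ~ Lognormal(μ,σ) then ln T ~ Normal(μ,σ), so the p-quantile of ln T is μ + z_p·σ.
ln(8.1) = 2.092 and ln(27) = 3.296; z_{0.5} = 0, z_{0.89} = 1.227.
σ = (3.296 − 2.092)/(1.227 − (0)) = 0.982.
μ = 2.092 − (0)·0.982 = 2.092.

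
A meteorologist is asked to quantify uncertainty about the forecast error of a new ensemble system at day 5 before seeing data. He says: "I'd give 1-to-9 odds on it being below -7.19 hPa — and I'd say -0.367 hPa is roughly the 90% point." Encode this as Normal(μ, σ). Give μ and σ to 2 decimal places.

μ = -3.78, σ = 2.66

For Normal(μ,σ), the p-quantile is μ + z_p·σ. Here z_{0.1} = -1.282, z_{0.9} = 1.282.
So -7.19 = μ − 1.282σ and -0.367 = μ + 1.282σ.
Subtracting: σ = (-0.367 − -7.19)/(1.282 − (-1.282)) = 2.66.
Then μ = -7.19 − (-1.282)·2.66 = -3.78.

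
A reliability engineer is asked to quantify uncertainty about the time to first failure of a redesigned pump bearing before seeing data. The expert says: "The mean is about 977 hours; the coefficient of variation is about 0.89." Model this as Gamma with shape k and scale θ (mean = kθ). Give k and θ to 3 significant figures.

For Gamma(k, scale θ): mean = kθ, variance = kθ², so CV = 1/√k.
CV = 0.89, hence k = 1/CV² = 1.26.
Then θ = mean/k = 977/1.26 = 774.

k ≈ 1.26, θ ≈ 774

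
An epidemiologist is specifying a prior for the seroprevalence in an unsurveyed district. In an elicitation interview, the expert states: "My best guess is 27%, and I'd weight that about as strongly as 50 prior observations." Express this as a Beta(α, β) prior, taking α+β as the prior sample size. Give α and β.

α = 13.5, β = 36.5

Under the effective-sample-size interpretation, Beta(α, β) has prior mean α/(α+β) and prior sample size α+β.
So α+β = 50 and α/(α+β) = 0.27, giving α = 0.27·50 = 13.5 and β = 50 − 13.5 = 36.5.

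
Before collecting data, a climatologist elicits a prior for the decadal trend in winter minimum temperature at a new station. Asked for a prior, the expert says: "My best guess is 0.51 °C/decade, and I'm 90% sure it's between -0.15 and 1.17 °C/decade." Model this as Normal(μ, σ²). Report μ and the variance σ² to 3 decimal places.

μ = 0.510, σ² = 0.161

A symmetric 90% interval runs μ ± z·σ with z = 1.645.
Half-width = 0.66, so σ = 0.66/1.645 = 0.4013 and σ² = 0.161.
μ is the stated best guess, 0.510.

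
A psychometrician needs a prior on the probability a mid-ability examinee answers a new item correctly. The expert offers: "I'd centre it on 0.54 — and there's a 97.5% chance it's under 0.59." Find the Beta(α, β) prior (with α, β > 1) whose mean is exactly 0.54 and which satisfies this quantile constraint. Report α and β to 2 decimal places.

With mean 0.54 fixed, write α = 0.54s, β = 0.46s where s = α+β.
Need P(θ < 0.59) = 0.975 under Beta(0.54s, 0.46s). Normal approximation: (q−m)/√(m(1−m)/s) ≈ z_{0.975} = 1.96, so s ≈ 0.54·0.46·(1.96)²/(0.59−0.54)² = 381.7.
At s = 381.7: P(θ<0.59) ≈ 0.976. Adjusting to match 0.975 gives s ≈ 377.21.
So α = 0.54·377.21 ≈ 203.69, β = 0.46·377.21 ≈ 173.52.

α ≈ 203.69, β ≈ 173.52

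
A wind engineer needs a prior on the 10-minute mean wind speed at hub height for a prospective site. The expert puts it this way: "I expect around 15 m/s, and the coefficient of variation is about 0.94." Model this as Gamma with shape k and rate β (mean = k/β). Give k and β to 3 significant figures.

For Gamma(k, rate β): mean = k/β, variance = k/β², so CV = 1/√k.
CV = 0.94, hence k = 1/CV² = 1.13.
Then β = k/mean = 1.13/15 = 0.0754.

k ≈ 1.13, β ≈ 0.0754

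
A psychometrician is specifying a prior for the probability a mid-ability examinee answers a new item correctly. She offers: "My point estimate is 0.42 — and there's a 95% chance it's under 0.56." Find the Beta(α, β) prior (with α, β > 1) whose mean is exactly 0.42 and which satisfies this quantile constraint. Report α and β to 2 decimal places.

With mean 0.42 fixed, write α = 0.42s, β = 0.58s where s = α+β.
Need P(θ < 0.56) = 0.95 under Beta(0.42s, 0.58s). Normal approximation: (q−m)/√(m(1−m)/s) ≈ z_{0.95} = 1.64, so s ≈ 0.42·0.58·(1.64)²/(0.56−0.42)² = 33.6.
At s = 33.6: P(θ<0.56) ≈ 0.949. Adjusting to match 0.95 gives s ≈ 34.06.
So α = 0.42·34.06 ≈ 14.31, β = 0.58·34.06 ≈ 19.76.

α ≈ 14.31, β ≈ 19.76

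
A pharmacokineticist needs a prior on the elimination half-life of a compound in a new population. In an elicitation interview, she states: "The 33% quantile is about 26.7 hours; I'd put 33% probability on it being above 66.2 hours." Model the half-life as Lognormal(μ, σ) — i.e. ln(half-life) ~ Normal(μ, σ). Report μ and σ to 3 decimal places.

μ ≈ 3.739, σ ≈ 1.032

If T ~ Lognormal(μ,σ) then ln T ~ Normal(μ,σ), so the p-quantile of ln T is μ + z_p·σ.
ln(26.7) = 3.285 and ln(66.2) = 4.193; z_{0.33} = -0.4399, z_{0.67} = 0.4399.
σ = (4.193 − 3.285)/(0.4399 − (-0.4399)) = 1.032.
μ = 3.285 − (-0.4399)·1.032 = 3.739.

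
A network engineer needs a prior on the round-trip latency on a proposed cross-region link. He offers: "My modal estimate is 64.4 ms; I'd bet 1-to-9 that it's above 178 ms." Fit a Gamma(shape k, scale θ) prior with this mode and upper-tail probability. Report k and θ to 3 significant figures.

k ≈ 2.85, θ ≈ 34.8

Gamma(k,θ) with k>1 has mode (k−1)θ, so θ = 64.4/(k−1).
Need P(X < 178) = 0.9 with θ tied to k this way. Start at k = 2, θ = 64.4: P(X<178) ≈ 0.763.
Too low — raise k to concentrate. Iterating converges to k ≈ 2.85.
Then θ = 64.4/(2.85−1) ≈ 34.8.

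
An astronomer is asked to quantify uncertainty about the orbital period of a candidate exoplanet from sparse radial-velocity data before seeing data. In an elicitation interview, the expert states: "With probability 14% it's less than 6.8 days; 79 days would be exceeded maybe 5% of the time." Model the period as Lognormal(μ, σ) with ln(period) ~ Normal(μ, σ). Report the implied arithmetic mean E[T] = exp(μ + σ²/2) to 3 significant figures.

If T ~ Lognormal(μ,σ) then ln T ~ Normal(μ,σ), so the p-quantile of ln T is μ + z_p·σ.
ln(6.8) = 1.917 and ln(79) = 4.369; z_{0.14} = -1.08, z_{0.95} = 1.645.
σ = (4.369 − 1.917)/(1.645 − (-1.08)) = 0.900.
μ = 1.917 − (-1.08)·0.900 = 2.889.
E[T] = exp(μ + σ²/2) = exp(2.889 + 0.4050) = 27 days.

E[T] ≈ 27 days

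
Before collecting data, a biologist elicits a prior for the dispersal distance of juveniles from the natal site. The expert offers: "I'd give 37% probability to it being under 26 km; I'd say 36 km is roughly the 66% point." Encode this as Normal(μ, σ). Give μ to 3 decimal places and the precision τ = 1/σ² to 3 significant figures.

The p-quantile of Normal(μ,σ) is μ + z_p·σ, with z_{0.37} = -0.3319 and z_{0.66} = 0.4125.
Eliminate σ: μ = (z₂·x₁ − z₁·x₂)/(z₂ − z₁) = (0.4125·26 − (-0.3319)·36)/0.7443 = 30.458.
Then σ = (x₂ − x₁)/(z₂ − z₁) = (36 − 26)/0.7443 = 13.435.
Precision τ = 1/σ² = 1/13.44² = 0.00554.

μ = 30.458, τ = 0.00554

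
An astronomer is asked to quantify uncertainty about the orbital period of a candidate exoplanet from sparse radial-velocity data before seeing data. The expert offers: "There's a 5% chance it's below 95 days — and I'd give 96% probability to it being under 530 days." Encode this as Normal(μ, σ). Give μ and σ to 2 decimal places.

μ = 305.72, σ = 128.11

For Normal(μ,σ), the p-quantile is μ + z_p·σ. Here z_{0.05} = -1.645, z_{0.96} = 1.751.
So 95 = μ − 1.645σ and 530 = μ + 1.751σ.
Subtracting: σ = (530 − 95)/(1.751 − (-1.645)) = 128.11.
Then μ = 95 − (-1.645)·128.11 = 305.72.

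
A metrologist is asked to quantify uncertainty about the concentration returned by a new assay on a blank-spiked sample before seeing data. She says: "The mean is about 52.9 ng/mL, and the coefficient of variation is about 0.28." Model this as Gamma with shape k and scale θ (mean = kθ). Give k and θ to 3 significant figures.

For Gamma(k, scale θ): mean = kθ, variance = kθ², so CV = 1/√k.
CV = 0.28, hence k = 1/CV² = 12.8.
Then θ = mean/k = 52.9/12.8 = 4.15.

k ≈ 12.8, θ ≈ 4.15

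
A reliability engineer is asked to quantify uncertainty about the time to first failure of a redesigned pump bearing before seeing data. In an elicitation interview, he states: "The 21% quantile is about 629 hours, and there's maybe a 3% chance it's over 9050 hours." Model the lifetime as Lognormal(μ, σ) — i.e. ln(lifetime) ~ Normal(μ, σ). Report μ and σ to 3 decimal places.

μ ≈ 7.244, σ ≈ 0.992

If T ~ Lognormal(μ,σ) then ln T ~ Normal(μ,σ), so the p-quantile of ln T is μ + z_p·σ.
ln(629) = 6.444 and ln(9050) = 9.111; z_{0.21} = -0.8064, z_{0.97} = 1.881.
σ = (9.111 − 6.444)/(1.881 − (-0.8064)) = 0.992.
μ = 6.444 − (-0.8064)·0.992 = 7.244.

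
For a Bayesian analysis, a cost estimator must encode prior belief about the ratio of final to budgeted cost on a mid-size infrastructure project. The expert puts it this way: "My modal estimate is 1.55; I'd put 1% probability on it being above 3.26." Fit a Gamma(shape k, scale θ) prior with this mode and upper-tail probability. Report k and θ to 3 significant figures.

Gamma(k,θ) with k>1 has mode (k−1)θ, so θ = 1.55/(k−1).
Need P(X < 3.26) = 0.99 with θ tied to k this way. Start at k = 2, θ = 1.55: P(X<3.26) ≈ 0.621.
Too low — raise k to concentrate. Iterating converges to k ≈ 9.8.
Then θ = 1.55/(9.8−1) ≈ 0.176.

k ≈ 9.8, θ ≈ 0.176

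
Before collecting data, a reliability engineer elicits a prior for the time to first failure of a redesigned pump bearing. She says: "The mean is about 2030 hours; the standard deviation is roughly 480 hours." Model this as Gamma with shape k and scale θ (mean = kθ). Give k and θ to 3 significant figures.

For Gamma(k, scale θ): mean = kθ, variance = kθ², so CV = 1/√k.
CV = SD/mean = 480/2030 = 0.2365, hence k = 1/CV² = 17.9.
Then θ = mean/k = 2030/17.9 = 113.

k ≈ 17.9, θ ≈ 113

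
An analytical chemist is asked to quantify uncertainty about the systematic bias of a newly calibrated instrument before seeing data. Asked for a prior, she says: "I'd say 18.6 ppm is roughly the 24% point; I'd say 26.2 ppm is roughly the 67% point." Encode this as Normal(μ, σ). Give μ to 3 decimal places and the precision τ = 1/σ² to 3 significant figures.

The p-quantile of Normal(μ,σ) is μ + z_p·σ, with z_{0.24} = -0.7063 and z_{0.67} = 0.4399.
Eliminate σ: μ = (z₂·x₁ − z₁·x₂)/(z₂ − z₁) = (0.4399·18.6 − (-0.7063)·26.2)/1.146 = 23.283.
Then σ = (x₂ − x₁)/(z₂ − z₁) = (26.2 − 18.6)/1.146 = 6.631.
Precision τ = 1/σ² = 1/6.631² = 0.0227.

μ = 23.283, τ = 0.0227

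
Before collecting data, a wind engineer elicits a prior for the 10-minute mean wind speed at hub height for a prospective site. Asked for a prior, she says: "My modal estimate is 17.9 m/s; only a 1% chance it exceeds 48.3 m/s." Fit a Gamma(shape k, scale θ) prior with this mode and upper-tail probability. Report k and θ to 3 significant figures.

Gamma(k,θ) with k>1 has mode (k−1)θ, so θ = 17.9/(k−1).
Need P(X < 48.3) = 0.99 with θ tied to k this way. Start at k = 2, θ = 17.9: P(X<48.3) ≈ 0.751.
Too low — raise k to concentrate. Iterating converges to k ≈ 5.68.
Then θ = 17.9/(5.68−1) ≈ 3.82.

k ≈ 5.68, θ ≈ 3.82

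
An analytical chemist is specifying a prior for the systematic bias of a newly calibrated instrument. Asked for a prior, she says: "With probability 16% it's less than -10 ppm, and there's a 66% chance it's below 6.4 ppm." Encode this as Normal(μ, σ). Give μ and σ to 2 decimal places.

μ = 1.59, σ = 11.66

The p-quantile of Normal(μ,σ) is μ + z_p·σ, with z_{0.16} = -0.9945 and z_{0.66} = 0.4125.
Eliminate σ: μ = (z₂·x₁ − z₁·x₂)/(z₂ − z₁) = (0.4125·-10 − (-0.9945)·6.4)/1.407 = 1.59.
Then σ = (x₂ − x₁)/(z₂ − z₁) = (6.4 − -10)/1.407 = 11.66.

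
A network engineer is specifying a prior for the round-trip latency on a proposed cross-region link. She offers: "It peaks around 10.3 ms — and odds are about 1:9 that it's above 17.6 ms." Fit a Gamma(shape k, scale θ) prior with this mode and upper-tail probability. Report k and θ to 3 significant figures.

Gamma(k,θ) with k>1 has mode (k−1)θ, so θ = 10.3/(k−1).
Need P(X < 17.6) = 0.9 with θ tied to k this way. Start at k = 2, θ = 10.3: P(X<17.6) ≈ 0.509.
Too low — raise k to concentrate. Iterating converges to k ≈ 7.6.
Then θ = 10.3/(7.6−1) ≈ 1.56.

k ≈ 7.6, θ ≈ 1.56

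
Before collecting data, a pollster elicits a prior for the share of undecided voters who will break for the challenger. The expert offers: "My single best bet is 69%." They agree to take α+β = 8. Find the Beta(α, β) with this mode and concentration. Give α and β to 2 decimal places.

For α,β > 1 the Beta mode is (α−1)/(α+β−2). With α+β = 8, the mode is (α−1)/6.
Set (α−1)/6 = 0.69 → α = 1 + 0.69·6 = 5.14.
β = 8 − α = 2.86.

α = 5.14, β = 2.86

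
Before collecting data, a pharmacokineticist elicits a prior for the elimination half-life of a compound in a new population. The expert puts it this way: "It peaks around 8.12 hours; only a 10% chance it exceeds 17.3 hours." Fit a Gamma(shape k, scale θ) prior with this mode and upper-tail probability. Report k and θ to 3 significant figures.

Gamma(k,θ) with k>1 has mode (k−1)θ, so θ = 8.12/(k−1).
Need P(X < 17.3) = 0.9 with θ tied to k this way. Start at k = 2, θ = 8.12: P(X<17.3) ≈ 0.628.
Too low — raise k to concentrate. Iterating converges to k ≈ 4.36.
Then θ = 8.12/(4.36−1) ≈ 2.42.

k ≈ 4.36, θ ≈ 2.42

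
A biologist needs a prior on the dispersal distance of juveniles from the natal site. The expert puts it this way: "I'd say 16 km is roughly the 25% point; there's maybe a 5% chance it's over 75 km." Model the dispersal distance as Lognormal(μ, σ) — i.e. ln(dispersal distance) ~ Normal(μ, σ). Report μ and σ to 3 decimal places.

μ ≈ 3.222, σ ≈ 0.666

If T ~ Lognormal(μ,σ) then ln T ~ Normal(μ,σ), so the p-quantile of ln T is μ + z_p·σ.
ln(16) = 2.773 and ln(75) = 4.317; z_{0.25} = -0.6745, z_{0.95} = 1.645.
σ = (4.317 − 2.773)/(1.645 − (-0.6745)) = 0.666.
μ = 2.773 − (-0.6745)·0.666 = 3.222.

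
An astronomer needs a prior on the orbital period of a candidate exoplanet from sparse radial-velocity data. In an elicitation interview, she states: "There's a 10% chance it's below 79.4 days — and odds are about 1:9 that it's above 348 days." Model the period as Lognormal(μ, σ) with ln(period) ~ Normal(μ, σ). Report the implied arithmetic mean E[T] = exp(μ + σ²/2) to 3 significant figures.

E[T] ≈ 196 days

If T ~ Lognormal(μ,σ) then ln T ~ Normal(μ,σ), so the p-quantile of ln T is μ + z_p·σ.
ln(79.4) = 4.374 and ln(348) = 5.852; z_{0.1} = -1.282, z_{0.9} = 1.282.
σ = (5.852 − 4.374)/(1.282 − (-1.282)) = 0.577.
μ = 4.374 − (-1.282)·0.577 = 5.113.
E[T] = exp(μ + σ²/2) = exp(5.113 + 0.1662) = 196 days.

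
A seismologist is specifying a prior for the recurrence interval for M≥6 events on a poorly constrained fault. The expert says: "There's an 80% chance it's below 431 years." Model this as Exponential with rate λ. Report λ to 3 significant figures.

P(T < 431.0) = 1 − e^(−λ·431.0) = 0.8, so λ = −ln(1−0.8)/431.0 = −ln(0.2)/431.0 = 0.00373.

λ ≈ 0.00373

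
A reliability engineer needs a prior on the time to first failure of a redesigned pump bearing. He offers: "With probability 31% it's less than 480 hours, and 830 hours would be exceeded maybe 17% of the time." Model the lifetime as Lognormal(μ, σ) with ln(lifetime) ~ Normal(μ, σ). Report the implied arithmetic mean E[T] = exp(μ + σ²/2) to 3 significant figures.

E[T] ≈ 622 hours

If T ~ Lognormal(μ,σ) then ln T ~ Normal(μ,σ), so the p-quantile of ln T is μ + z_p·σ.
ln(480) = 6.174 and ln(830) = 6.721; z_{0.31} = -0.4959, z_{0.83} = 0.9542.
σ = (6.721 − 6.174)/(0.9542 − (-0.4959)) = 0.378.
μ = 6.174 − (-0.4959)·0.378 = 6.361.
E[T] = exp(μ + σ²/2) = exp(6.361 + 0.0713) = 622 hours.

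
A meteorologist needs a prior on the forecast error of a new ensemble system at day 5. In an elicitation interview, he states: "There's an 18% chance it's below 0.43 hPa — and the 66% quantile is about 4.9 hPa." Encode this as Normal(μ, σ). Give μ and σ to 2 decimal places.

μ = 3.51, σ = 3.37

For Normal(μ,σ), the p-quantile is μ + z_p·σ. Here z_{0.18} = -0.9154, z_{0.66} = 0.4125.
So 0.43 = μ − 0.9154σ and 4.9 = μ + 0.4125σ.
Subtracting: σ = (4.9 − 0.43)/(0.4125 − (-0.9154)) = 3.37.
Then μ = 0.43 − (-0.9154)·3.37 = 3.51.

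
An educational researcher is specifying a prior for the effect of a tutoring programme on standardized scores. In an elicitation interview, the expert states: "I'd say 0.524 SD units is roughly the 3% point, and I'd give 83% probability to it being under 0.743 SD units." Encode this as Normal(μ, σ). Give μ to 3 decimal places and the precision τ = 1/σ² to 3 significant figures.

μ = 0.669, τ = 168

The p-quantile of Normal(μ,σ) is μ + z_p·σ, with z_{0.03} = -1.881 and z_{0.83} = 0.9542.
Eliminate σ: μ = (z₂·x₁ − z₁·x₂)/(z₂ − z₁) = (0.9542·0.524 − (-1.881)·0.743)/2.835 = 0.669.
Then σ = (x₂ − x₁)/(z₂ − z₁) = (0.743 − 0.524)/2.835 = 0.077.
Precision τ = 1/σ² = 1/0.07725² = 168.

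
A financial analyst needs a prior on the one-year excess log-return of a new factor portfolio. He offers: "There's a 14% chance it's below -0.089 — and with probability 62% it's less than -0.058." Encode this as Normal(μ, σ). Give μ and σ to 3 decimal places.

For Normal(μ,σ), the p-quantile is μ + z_p·σ. Here z_{0.14} = -1.08, z_{0.62} = 0.3055.
So -0.089 = μ − 1.08σ and -0.058 = μ + 0.3055σ.
Subtracting: σ = (-0.058 − -0.089)/(0.3055 − (-1.08)) = 0.022.
Then μ = -0.089 − (-1.08)·0.022 = -0.065.

μ = -0.065, σ = 0.022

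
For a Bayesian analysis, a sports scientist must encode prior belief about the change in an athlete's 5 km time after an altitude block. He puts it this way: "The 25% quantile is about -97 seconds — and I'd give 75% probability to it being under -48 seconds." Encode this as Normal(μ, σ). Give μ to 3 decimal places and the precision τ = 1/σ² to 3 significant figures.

μ = -72.500, τ = 0.000758

The p-quantile of Normal(μ,σ) is μ + z_p·σ, with z_{0.25} = -0.6745 and z_{0.75} = 0.6745.
Eliminate σ: μ = (z₂·x₁ − z₁·x₂)/(z₂ − z₁) = (0.6745·-97 − (-0.6745)·-48)/1.349 = -72.500.
Then σ = (x₂ − x₁)/(z₂ − z₁) = (-48 − -97)/1.349 = 36.324.
Precision τ = 1/σ² = 1/36.32² = 0.000758.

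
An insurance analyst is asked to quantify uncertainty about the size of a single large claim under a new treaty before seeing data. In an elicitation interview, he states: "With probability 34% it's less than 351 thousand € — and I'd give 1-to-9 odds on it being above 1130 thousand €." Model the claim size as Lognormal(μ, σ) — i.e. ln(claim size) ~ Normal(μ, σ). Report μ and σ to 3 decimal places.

μ ≈ 6.145, σ ≈ 0.690

If T ~ Lognormal(μ,σ) then ln T ~ Normal(μ,σ), so the p-quantile of ln T is μ + z_p·σ.
ln(351) = 5.861 and ln(1130) = 7.03; z_{0.34} = -0.4125, z_{0.9} = 1.282.
σ = (7.03 − 5.861)/(1.282 − (-0.4125)) = 0.690.
μ = 5.861 − (-0.4125)·0.690 = 6.145.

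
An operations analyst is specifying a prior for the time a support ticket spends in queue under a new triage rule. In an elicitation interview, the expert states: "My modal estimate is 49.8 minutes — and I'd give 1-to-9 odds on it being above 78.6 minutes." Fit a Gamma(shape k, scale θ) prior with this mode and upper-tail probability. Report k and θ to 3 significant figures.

Gamma(k,θ) with k>1 has mode (k−1)θ, so θ = 49.8/(k−1).
Need P(X < 78.6) = 0.9 with θ tied to k this way. Start at k = 2, θ = 49.8: P(X<78.6) ≈ 0.468.
Too low — raise k to concentrate. Iterating converges to k ≈ 10.
Then θ = 49.8/(10−1) ≈ 5.53.

k ≈ 10, θ ≈ 5.53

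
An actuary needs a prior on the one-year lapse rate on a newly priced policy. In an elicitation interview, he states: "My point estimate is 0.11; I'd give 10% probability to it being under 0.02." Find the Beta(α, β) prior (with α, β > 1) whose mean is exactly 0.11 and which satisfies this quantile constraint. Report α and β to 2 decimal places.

With mean 0.11 fixed, write α = 0.11s, β = 0.89s where s = α+β.
Need P(θ < 0.02) = 0.1 under Beta(0.11s, 0.89s). Normal approximation: (q−m)/√(m(1−m)/s) ≈ z_{0.1} = -1.28, so s ≈ 0.11·0.89·(-1.28)²/(0.02−0.11)² = 19.9.
At s = 19.9: P(θ<0.02) ≈ 0.037. Adjusting to match 0.1 gives s ≈ 12.06.
So α = 0.11·12.06 ≈ 1.33, β = 0.89·12.06 ≈ 10.74.

α ≈ 1.33, β ≈ 10.74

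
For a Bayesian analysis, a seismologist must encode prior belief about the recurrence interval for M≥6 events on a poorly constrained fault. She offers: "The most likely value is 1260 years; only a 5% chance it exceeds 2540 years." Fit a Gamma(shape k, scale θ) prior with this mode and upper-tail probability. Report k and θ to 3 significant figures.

k ≈ 6.64, θ ≈ 224

Gamma(k,θ) with k>1 has mode (k−1)θ, so θ = 1260/(k−1).
Need P(X < 2540) = 0.95 with θ tied to k this way. Start at k = 2, θ = 1260: P(X<2540) ≈ 0.598.
Too low — raise k to concentrate. Iterating converges to k ≈ 6.64.
Then θ = 1260/(6.64−1) ≈ 224.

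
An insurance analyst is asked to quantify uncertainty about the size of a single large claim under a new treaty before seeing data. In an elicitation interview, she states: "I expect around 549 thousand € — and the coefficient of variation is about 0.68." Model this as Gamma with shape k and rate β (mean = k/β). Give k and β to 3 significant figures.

k ≈ 2.16, β ≈ 0.00394

For Gamma(k, rate β): mean = k/β, variance = k/β², so CV = 1/√k.
CV = 0.68, hence k = 1/CV² = 2.16.
Then β = k/mean = 2.16/549 = 0.00394.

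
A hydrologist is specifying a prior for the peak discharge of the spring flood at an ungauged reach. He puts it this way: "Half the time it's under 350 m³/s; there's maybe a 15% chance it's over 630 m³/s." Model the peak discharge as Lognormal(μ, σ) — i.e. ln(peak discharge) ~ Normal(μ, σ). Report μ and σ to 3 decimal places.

If T ~ Lognormal(μ,σ) then ln T ~ Normal(μ,σ), so the p-quantile of ln T is μ + z_p·σ.
ln(350) = 5.858 and ln(630) = 6.446; z_{0.5} = 0, z_{0.85} = 1.036.
σ = (6.446 − 5.858)/(1.036 − (0)) = 0.567.
μ = 5.858 − (0)·0.567 = 5.858.

μ ≈ 5.858, σ ≈ 0.567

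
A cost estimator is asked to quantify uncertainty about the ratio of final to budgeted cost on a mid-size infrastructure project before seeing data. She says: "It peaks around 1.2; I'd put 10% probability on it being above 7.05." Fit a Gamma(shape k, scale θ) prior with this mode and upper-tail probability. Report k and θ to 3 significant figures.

Gamma(k,θ) with k>1 has mode (k−1)θ, so θ = 1.2/(k−1).
Need P(X < 7.05) = 0.9 with θ tied to k this way. Start at k = 2, θ = 1.2: P(X<7.05) ≈ 0.981.
Too high — lower k to spread out. Iterating converges to k ≈ 1.54.
Then θ = 1.2/(1.54−1) ≈ 2.21.

k ≈ 1.54, θ ≈ 2.21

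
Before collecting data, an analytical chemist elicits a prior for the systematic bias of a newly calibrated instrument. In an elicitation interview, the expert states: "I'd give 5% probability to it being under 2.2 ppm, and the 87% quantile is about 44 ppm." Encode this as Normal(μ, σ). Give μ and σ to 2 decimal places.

μ = 27.01, σ = 15.08

The p-quantile of Normal(μ,σ) is μ + z_p·σ, with z_{0.05} = -1.645 and z_{0.87} = 1.126.
Eliminate σ: μ = (z₂·x₁ − z₁·x₂)/(z₂ − z₁) = (1.126·2.2 − (-1.645)·44)/2.771 = 27.01.
Then σ = (x₂ − x₁)/(z₂ − z₁) = (44 − 2.2)/2.771 = 15.08.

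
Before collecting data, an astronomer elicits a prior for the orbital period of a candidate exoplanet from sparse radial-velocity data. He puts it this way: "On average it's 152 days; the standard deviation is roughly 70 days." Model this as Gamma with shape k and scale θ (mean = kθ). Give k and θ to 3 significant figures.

k ≈ 4.72, θ ≈ 32.2

For Gamma(k, scale θ): mean = kθ, variance = kθ², so CV = 1/√k.
CV = SD/mean = 70/152 = 0.4605, hence k = 1/CV² = 4.72.
Then θ = mean/k = 152/4.72 = 32.2.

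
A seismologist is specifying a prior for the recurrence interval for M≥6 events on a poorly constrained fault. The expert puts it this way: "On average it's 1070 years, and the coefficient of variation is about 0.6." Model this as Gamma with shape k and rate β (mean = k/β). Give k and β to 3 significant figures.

For Gamma(k, rate β): mean = k/β, variance = k/β², so CV = 1/√k.
CV = 0.6, hence k = 1/CV² = 2.78.
Then β = k/mean = 2.78/1070 = 0.0026.

k ≈ 2.78, β ≈ 0.0026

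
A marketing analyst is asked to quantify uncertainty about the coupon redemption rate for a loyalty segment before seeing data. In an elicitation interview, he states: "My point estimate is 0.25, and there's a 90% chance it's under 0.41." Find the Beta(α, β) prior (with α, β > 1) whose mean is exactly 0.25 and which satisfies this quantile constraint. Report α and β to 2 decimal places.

With mean 0.25 fixed, write α = 0.25s, β = 0.75s where s = α+β.
Need P(θ < 0.41) = 0.9 under Beta(0.25s, 0.75s). Normal approximation: (q−m)/√(m(1−m)/s) ≈ z_{0.9} = 1.28, so s ≈ 0.25·0.75·(1.28)²/(0.41−0.25)² = 12.0.
At s = 12.0: P(θ<0.41) ≈ 0.894. Adjusting to match 0.9 gives s ≈ 12.78.
So α = 0.25·12.78 ≈ 3.19, β = 0.75·12.78 ≈ 9.58.

α ≈ 3.19, β ≈ 9.58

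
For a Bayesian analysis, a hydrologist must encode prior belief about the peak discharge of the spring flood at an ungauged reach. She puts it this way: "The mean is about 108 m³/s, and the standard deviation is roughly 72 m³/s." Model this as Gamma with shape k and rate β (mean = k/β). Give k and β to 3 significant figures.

For Gamma(k, rate β): mean = k/β, variance = k/β², so CV = 1/√k.
CV = SD/mean = 72/108 = 0.6667, hence k = 1/CV² = 2.25.
Then β = k/mean = 2.25/108 = 0.0208.

k ≈ 2.25, β ≈ 0.0208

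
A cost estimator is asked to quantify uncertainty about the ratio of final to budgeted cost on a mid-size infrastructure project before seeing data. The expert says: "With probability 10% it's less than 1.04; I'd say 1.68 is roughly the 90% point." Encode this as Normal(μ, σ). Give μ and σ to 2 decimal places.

The p-quantile of Normal(μ,σ) is μ + z_p·σ, with z_{0.1} = -1.282 and z_{0.9} = 1.282.
Eliminate σ: μ = (z₂·x₁ − z₁·x₂)/(z₂ − z₁) = (1.282·1.04 − (-1.282)·1.68)/2.563 = 1.36.
Then σ = (x₂ − x₁)/(z₂ − z₁) = (1.68 − 1.04)/2.563 = 0.25.

μ = 1.36, σ = 0.25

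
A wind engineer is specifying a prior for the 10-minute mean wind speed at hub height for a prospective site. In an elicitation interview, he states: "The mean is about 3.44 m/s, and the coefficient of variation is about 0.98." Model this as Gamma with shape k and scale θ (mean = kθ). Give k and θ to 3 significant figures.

k ≈ 1.04, θ ≈ 3.3

For Gamma(k, scale θ): mean = kθ, variance = kθ², so CV = 1/√k.
CV = 0.98, hence k = 1/CV² = 1.04.
Then θ = mean/k = 3.44/1.04 = 3.3.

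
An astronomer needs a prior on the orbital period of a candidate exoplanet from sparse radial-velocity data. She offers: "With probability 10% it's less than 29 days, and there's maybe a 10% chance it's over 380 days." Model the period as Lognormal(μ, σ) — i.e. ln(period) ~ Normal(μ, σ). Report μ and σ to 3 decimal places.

μ ≈ 4.654, σ ≈ 1.004

If T ~ Lognormal(μ,σ) then ln T ~ Normal(μ,σ), so the p-quantile of ln T is μ + z_p·σ.
ln(29) = 3.367 and ln(380) = 5.94; z_{0.1} = -1.282, z_{0.9} = 1.282.
σ = (5.94 − 3.367)/(1.282 − (-1.282)) = 1.004.
μ = 3.367 − (-1.282)·1.004 = 4.654.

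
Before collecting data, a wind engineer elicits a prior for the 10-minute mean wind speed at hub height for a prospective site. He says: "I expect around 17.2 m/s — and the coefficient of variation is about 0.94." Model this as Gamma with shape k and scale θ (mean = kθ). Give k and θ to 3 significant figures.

k ≈ 1.13, θ ≈ 15.2

For Gamma(k, scale θ): mean = kθ, variance = kθ², so CV = 1/√k.
CV = 0.94, hence k = 1/CV² = 1.13.
Then θ = mean/k = 17.2/1.13 = 15.2.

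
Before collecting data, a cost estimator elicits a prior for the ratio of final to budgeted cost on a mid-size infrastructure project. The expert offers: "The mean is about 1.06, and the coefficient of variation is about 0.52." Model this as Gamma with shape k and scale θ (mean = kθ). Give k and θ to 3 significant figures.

k ≈ 3.7, θ ≈ 0.287

For Gamma(k, scale θ): mean = kθ, variance = kθ², so CV = 1/√k.
CV = 0.52, hence k = 1/CV² = 3.7.
Then θ = mean/k = 1.06/3.7 = 0.287.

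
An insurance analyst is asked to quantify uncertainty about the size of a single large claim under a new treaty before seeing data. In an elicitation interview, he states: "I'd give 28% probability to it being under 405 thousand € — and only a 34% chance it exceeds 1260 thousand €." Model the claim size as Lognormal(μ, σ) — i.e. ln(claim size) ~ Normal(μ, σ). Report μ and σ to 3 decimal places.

μ ≈ 6.669, σ ≈ 1.140

If T ~ Lognormal(μ,σ) then ln T ~ Normal(μ,σ), so the p-quantile of ln T is μ + z_p·σ.
ln(405) = 6.004 and ln(1260) = 7.139; z_{0.28} = -0.5828, z_{0.66} = 0.4125.
σ = (7.139 − 6.004)/(0.4125 − (-0.5828)) = 1.140.
μ = 6.004 − (-0.5828)·1.140 = 6.669.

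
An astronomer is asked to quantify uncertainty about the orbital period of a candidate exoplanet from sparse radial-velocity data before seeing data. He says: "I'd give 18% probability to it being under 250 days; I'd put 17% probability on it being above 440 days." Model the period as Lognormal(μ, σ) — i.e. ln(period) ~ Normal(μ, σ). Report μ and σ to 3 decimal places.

If T ~ Lognormal(μ,σ) then ln T ~ Normal(μ,σ), so the p-quantile of ln T is μ + z_p·σ.
ln(250) = 5.521 and ln(440) = 6.087; z_{0.18} = -0.9154, z_{0.83} = 0.9542.
σ = (6.087 − 5.521)/(0.9542 − (-0.9154)) = 0.302.
μ = 5.521 − (-0.9154)·0.302 = 5.798.

μ ≈ 5.798, σ ≈ 0.302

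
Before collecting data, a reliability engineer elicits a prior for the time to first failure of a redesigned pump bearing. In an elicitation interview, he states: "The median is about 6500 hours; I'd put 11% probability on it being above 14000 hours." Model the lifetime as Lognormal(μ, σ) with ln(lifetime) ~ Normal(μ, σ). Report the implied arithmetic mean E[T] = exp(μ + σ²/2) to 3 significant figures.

If T ~ Lognormal(μ,σ) then ln T ~ Normal(μ,σ), so the p-quantile of ln T is μ + z_p·σ.
ln(6500) = 8.78 and ln(14000) = 9.547; z_{0.5} = 0, z_{0.89} = 1.227.
σ = (9.547 − 8.78)/(1.227 − (0)) = 0.626.
μ = 8.78 − (0)·0.626 = 8.780.
E[T] = exp(μ + σ²/2) = exp(8.780 + 0.1957) = 7900 hours.

E[T] ≈ 7900 hours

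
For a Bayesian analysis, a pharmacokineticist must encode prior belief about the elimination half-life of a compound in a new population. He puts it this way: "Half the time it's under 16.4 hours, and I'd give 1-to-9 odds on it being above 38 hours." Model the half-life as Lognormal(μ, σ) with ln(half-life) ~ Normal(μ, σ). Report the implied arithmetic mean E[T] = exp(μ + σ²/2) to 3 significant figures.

E[T] ≈ 20.3 hours

If T ~ Lognormal(μ,σ) then ln T ~ Normal(μ,σ), so the p-quantile of ln T is μ + z_p·σ.
ln(16.4) = 2.797 and ln(38) = 3.638; z_{0.5} = 0, z_{0.9} = 1.282.
σ = (3.638 − 2.797)/(1.282 − (0)) = 0.656.
μ = 2.797 − (0)·0.656 = 2.797.
E[T] = exp(μ + σ²/2) = exp(2.797 + 0.2150) = 20.3 hours.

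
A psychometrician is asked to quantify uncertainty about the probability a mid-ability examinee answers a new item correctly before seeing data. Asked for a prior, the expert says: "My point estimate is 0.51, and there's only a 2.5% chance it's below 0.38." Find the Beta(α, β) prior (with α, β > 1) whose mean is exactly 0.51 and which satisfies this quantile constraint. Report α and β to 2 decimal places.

α ≈ 28.38, β ≈ 27.27

With mean 0.51 fixed, write α = 0.51s, β = 0.49s where s = α+β.
Need P(θ < 0.38) = 0.025 under Beta(0.51s, 0.49s). Normal approximation: (q−m)/√(m(1−m)/s) ≈ z_{0.025} = -1.96, so s ≈ 0.51·0.49·(-1.96)²/(0.38−0.51)² = 56.8.
At s = 56.8: P(θ<0.38) ≈ 0.024. Adjusting to match 0.025 gives s ≈ 55.65.
So α = 0.51·55.65 ≈ 28.38, β = 0.49·55.65 ≈ 27.27.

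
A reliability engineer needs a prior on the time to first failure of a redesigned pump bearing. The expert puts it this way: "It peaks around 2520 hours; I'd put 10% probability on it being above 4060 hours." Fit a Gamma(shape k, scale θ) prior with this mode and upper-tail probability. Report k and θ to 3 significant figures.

k ≈ 9.27, θ ≈ 305

Gamma(k,θ) with k>1 has mode (k−1)θ, so θ = 2520/(k−1).
Need P(X < 4060) = 0.9 with θ tied to k this way. Start at k = 2, θ = 2520: P(X<4060) ≈ 0.479.
Too low — raise k to concentrate. Iterating converges to k ≈ 9.27.
Then θ = 2520/(9.27−1) ≈ 305.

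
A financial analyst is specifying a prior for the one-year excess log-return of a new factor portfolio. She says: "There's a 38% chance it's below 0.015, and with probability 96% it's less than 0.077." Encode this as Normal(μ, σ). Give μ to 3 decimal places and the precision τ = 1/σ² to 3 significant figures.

μ = 0.024, τ = 1100

The p-quantile of Normal(μ,σ) is μ + z_p·σ, with z_{0.38} = -0.3055 and z_{0.96} = 1.751.
Eliminate σ: μ = (z₂·x₁ − z₁·x₂)/(z₂ − z₁) = (1.751·0.015 − (-0.3055)·0.077)/2.056 = 0.024.
Then σ = (x₂ − x₁)/(z₂ − z₁) = (0.077 − 0.015)/2.056 = 0.030.
Precision τ = 1/σ² = 1/0.03015² = 1100.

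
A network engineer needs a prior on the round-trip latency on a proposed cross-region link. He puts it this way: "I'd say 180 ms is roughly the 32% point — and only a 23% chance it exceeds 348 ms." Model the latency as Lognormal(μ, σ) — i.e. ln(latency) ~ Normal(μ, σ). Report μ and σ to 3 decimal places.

If T ~ Lognormal(μ,σ) then ln T ~ Normal(μ,σ), so the p-quantile of ln T is μ + z_p·σ.
ln(180) = 5.193 and ln(348) = 5.852; z_{0.32} = -0.4677, z_{0.77} = 0.7388.
σ = (5.852 − 5.193)/(0.7388 − (-0.4677)) = 0.546.
μ = 5.193 − (-0.4677)·0.546 = 5.449.

μ ≈ 5.449, σ ≈ 0.546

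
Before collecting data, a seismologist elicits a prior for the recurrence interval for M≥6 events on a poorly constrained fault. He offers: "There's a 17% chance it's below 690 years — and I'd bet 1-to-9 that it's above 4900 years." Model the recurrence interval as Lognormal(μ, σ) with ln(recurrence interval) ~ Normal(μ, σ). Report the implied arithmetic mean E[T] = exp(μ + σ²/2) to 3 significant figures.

E[T] ≈ 2340 years

If T ~ Lognormal(μ,σ) then ln T ~ Normal(μ,σ), so the p-quantile of ln T is μ + z_p·σ.
ln(690) = 6.537 and ln(4900) = 8.497; z_{0.17} = -0.9542, z_{0.9} = 1.282.
σ = (8.497 − 6.537)/(1.282 − (-0.9542)) = 0.877.
μ = 6.537 − (-0.9542)·0.877 = 7.373.
E[T] = exp(μ + σ²/2) = exp(7.373 + 0.3844) = 2340 years.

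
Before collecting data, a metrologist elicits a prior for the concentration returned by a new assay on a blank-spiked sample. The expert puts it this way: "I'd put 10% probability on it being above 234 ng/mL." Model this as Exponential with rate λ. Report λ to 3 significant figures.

λ ≈ 0.00984

P(T > 234.0) = e^(−λ·234.0) = 0.1, so λ = −ln(0.1)/234.0 = 0.00984.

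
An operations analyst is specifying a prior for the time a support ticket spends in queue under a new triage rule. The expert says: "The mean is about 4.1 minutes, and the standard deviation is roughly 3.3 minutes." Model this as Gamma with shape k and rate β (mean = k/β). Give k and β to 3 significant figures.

k ≈ 1.54, β ≈ 0.376

For Gamma(k, rate β): mean = k/β, variance = k/β², so CV = 1/√k.
CV = SD/mean = 3.3/4.1 = 0.8049, hence k = 1/CV² = 1.54.
Then β = k/mean = 1.54/4.1 = 0.376.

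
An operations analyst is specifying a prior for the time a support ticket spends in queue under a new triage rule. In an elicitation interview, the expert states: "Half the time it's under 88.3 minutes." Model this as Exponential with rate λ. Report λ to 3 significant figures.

λ ≈ 0.00785

Exponential median = ln 2 / λ, so λ = ln 2 / 88.3 = 0.00785.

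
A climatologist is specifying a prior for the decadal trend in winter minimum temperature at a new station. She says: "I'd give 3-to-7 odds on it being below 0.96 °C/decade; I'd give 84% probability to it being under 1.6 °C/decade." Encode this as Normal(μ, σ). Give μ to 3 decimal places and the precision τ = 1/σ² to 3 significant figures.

For Normal(μ,σ), the p-quantile is μ + z_p·σ. Here z_{0.3} = -0.5244, z_{0.84} = 0.9945.
So 0.96 = μ − 0.5244σ and 1.6 = μ + 0.9945σ.
Subtracting: σ = (1.6 − 0.96)/(0.9945 − (-0.5244)) = 0.421.
Then μ = 0.96 − (-0.5244)·0.421 = 1.181.
Precision τ = 1/σ² = 1/0.4214² = 5.63.

μ = 1.181, τ = 5.63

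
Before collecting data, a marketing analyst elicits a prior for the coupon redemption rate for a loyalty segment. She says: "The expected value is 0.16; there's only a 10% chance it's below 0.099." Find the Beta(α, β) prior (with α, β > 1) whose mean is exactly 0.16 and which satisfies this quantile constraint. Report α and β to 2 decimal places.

With mean 0.16 fixed, write α = 0.16s, β = 0.84s where s = α+β.
Need P(θ < 0.099) = 0.1 under Beta(0.16s, 0.84s). Normal approximation: (q−m)/√(m(1−m)/s) ≈ z_{0.1} = -1.28, so s ≈ 0.16·0.84·(-1.28)²/(0.099−0.16)² = 59.3.
At s = 59.3: P(θ<0.099) ≈ 0.085. Adjusting to match 0.1 gives s ≈ 52.80.
So α = 0.16·52.80 ≈ 8.45, β = 0.84·52.80 ≈ 44.35.

α ≈ 8.45, β ≈ 44.35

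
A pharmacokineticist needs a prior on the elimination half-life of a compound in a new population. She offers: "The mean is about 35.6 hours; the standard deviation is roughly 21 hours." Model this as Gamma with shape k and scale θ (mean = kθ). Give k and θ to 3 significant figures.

k ≈ 2.87, θ ≈ 12.4

For Gamma(k, scale θ): mean = kθ, variance = kθ², so CV = 1/√k.
CV = SD/mean = 21/35.6 = 0.5899, hence k = 1/CV² = 2.87.
Then θ = mean/k = 35.6/2.87 = 12.4.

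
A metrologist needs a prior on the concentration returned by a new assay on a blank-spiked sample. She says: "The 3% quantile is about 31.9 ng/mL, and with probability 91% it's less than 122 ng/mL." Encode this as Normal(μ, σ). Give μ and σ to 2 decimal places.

For Normal(μ,σ), the p-quantile is μ + z_p·σ. Here z_{0.03} = -1.881, z_{0.91} = 1.341.
So 31.9 = μ − 1.881σ and 122 = μ + 1.341σ.
Subtracting: σ = (122 − 31.9)/(1.341 − (-1.881)) = 27.97.
Then μ = 31.9 − (-1.881)·27.97 = 84.50.

μ = 84.50, σ = 27.97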